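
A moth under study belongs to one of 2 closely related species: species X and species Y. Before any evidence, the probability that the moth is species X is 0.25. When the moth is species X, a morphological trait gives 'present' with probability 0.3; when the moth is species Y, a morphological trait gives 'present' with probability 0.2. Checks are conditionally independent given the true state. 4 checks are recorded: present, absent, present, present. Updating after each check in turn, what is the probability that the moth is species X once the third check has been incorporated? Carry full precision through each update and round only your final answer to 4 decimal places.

After 'present': P(species X) = 0.3·0.2500 / (0.3·0.2500 + 0.2·0.7500) ≈ 0.3333
After 'absent': P(species X) = 0.7·0.3333 / (0.7·0.3333 + 0.8·0.6667) ≈ 0.3043
After 'present': P(species X) = 0.3·0.3043 / (0.3·0.3043 + 0.2·0.6957) ≈ 0.3962

0.3962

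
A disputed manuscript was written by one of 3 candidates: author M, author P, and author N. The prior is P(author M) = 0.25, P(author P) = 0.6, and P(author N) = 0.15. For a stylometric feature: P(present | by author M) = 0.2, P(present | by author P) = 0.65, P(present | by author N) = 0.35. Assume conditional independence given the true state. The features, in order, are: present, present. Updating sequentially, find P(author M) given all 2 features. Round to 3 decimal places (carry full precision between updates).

0.035

Each posterior becomes the prior for the next update.
After 'present': normaliser = 0.2·0.2500 + 0.65·0.6000 + 0.35·0.1500; P(author M) ≈ 0.1015, P(author P) ≈ 0.7919, P(author N) ≈ 0.1066
After 'present': normaliser = 0.2·0.1015 + 0.65·0.7919 + 0.35·0.1066; P(author M) ≈ 0.0355, P(author P) ≈ 0.8993, P(author N) ≈ 0.0652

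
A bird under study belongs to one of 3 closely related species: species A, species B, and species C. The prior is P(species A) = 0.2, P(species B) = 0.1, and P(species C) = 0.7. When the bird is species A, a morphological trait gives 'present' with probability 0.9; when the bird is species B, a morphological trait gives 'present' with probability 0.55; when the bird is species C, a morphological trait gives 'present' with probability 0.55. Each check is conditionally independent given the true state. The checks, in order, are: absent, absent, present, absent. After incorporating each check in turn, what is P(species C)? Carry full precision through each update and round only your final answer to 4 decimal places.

0.8711

After 'absent': normaliser = 0.1·0.2000 + 0.45·0.1000 + 0.45·0.7000; P(species A) ≈ 0.0526, P(species B) ≈ 0.1184, P(species C) ≈ 0.8289
After 'absent': normaliser = 0.1·0.0526 + 0.45·0.1184 + 0.45·0.8289; P(species A) ≈ 0.0122, P(species B) ≈ 0.1235, P(species C) ≈ 0.8643
After 'present': normaliser = 0.9·0.0122 + 0.55·0.1235 + 0.55·0.8643; P(species A) ≈ 0.0198, P(species B) ≈ 0.1225, P(species C) ≈ 0.8577
After 'absent': normaliser = 0.1·0.0198 + 0.45·0.1225 + 0.45·0.8577; P(species A) ≈ 0.0045, P(species B) ≈ 0.1244, P(species C) ≈ 0.8711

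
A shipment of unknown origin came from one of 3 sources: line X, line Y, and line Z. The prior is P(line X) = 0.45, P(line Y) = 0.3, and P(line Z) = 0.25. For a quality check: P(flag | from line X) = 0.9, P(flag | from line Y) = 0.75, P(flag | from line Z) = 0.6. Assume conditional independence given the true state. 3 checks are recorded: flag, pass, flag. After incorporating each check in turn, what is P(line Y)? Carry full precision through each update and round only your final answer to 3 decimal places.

After 'flag': normaliser = 0.9·0.4500 + 0.75·0.3000 + 0.6·0.2500; P(line X) ≈ 0.5192, P(line Y) ≈ 0.2885, P(line Z) ≈ 0.1923
After 'pass': normaliser = 0.1·0.5192 + 0.25·0.2885 + 0.4·0.1923; P(line X) ≈ 0.2584, P(line Y) ≈ 0.3589, P(line Z) ≈ 0.3828
After 'flag': normaliser = 0.9·0.2584 + 0.75·0.3589 + 0.6·0.3828; P(line X) ≈ 0.3180, P(line Y) ≈ 0.3680, P(line Z) ≈ 0.3140

0.368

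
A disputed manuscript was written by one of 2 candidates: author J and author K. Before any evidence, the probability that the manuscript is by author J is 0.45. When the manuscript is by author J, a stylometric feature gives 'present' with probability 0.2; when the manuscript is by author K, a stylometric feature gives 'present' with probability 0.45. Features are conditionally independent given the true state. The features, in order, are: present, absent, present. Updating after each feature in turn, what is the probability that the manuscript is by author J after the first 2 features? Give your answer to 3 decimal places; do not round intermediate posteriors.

After 'present': P(author J) = 0.2·0.4500 / (0.2·0.4500 + 0.45·0.5500) ≈ 0.2667
After 'absent': P(author J) = 0.8·0.2667 / (0.8·0.2667 + 0.55·0.7333) ≈ 0.3459

0.346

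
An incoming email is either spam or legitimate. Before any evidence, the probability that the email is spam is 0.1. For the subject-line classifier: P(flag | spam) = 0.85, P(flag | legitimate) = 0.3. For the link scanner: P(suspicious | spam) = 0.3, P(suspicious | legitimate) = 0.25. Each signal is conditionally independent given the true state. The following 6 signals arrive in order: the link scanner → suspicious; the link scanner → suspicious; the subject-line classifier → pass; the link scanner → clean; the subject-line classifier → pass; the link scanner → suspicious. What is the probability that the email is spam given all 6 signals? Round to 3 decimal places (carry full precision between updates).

0.008

After the link scanner='suspicious': P(spam) = 0.3·0.1000 / (0.3·0.1000 + 0.25·0.9000) ≈ 0.1176
After the link scanner='suspicious': P(spam) = 0.3·0.1176 / (0.3·0.1176 + 0.25·0.8824) ≈ 0.1379
After the subject-line classifier='pass': P(spam) = 0.15·0.1379 / (0.15·0.1379 + 0.7·0.8621) ≈ 0.0331
After the link scanner='clean': P(spam) = 0.7·0.0331 / (0.7·0.0331 + 0.75·0.9669) ≈ 0.0310
After the subject-line classifier='pass': P(spam) = 0.15·0.0310 / (0.15·0.0310 + 0.7·0.9690) ≈ 0.0068
After the link scanner='suspicious': P(spam) = 0.3·0.0068 / (0.3·0.0068 + 0.25·0.9932) ≈ 0.0082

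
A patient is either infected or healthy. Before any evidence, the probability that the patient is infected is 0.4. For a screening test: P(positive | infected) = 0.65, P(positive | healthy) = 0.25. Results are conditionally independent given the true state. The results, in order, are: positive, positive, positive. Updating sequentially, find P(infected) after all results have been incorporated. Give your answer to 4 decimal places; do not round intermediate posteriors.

0.9214

After 'positive': P(infected) = 0.65·0.4000 / (0.65·0.4000 + 0.25·0.6000) ≈ 0.6341
After 'positive': P(infected) = 0.65·0.6341 / (0.65·0.6341 + 0.25·0.3659) ≈ 0.8184
After 'positive': P(infected) = 0.65·0.8184 / (0.65·0.8184 + 0.25·0.1816) ≈ 0.9214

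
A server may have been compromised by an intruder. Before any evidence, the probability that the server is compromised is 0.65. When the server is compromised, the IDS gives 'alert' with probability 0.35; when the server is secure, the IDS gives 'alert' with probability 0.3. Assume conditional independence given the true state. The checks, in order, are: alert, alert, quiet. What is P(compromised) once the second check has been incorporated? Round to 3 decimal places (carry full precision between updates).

0.717

After 'alert': P(compromised) = 0.35·0.6500 / (0.35·0.6500 + 0.3·0.3500) ≈ 0.6842
After 'alert': P(compromised) = 0.35·0.6842 / (0.35·0.6842 + 0.3·0.3158) ≈ 0.7165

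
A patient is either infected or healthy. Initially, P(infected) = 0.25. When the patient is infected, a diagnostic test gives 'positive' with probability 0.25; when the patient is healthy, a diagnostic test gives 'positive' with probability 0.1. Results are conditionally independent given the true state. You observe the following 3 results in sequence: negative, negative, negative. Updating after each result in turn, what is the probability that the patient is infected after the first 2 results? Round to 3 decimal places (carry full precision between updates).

0.188

After 'negative': P(infected) = 0.75·0.2500 / (0.75·0.2500 + 0.9·0.7500) ≈ 0.2174
After 'negative': P(infected) = 0.75·0.2174 / (0.75·0.2174 + 0.9·0.7826) ≈ 0.1880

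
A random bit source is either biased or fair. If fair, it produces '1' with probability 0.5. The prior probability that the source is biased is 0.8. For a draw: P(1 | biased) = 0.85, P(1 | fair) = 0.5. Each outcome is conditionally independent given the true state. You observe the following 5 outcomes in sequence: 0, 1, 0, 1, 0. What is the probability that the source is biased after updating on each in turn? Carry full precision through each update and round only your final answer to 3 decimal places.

0.238

After '0': P(biased) = 0.15·0.8000 / (0.15·0.8000 + 0.5·0.2000) ≈ 0.5455
After '1': P(biased) = 0.85·0.5455 / (0.85·0.5455 + 0.5·0.4545) ≈ 0.6711
After '0': P(biased) = 0.15·0.6711 / (0.15·0.6711 + 0.5·0.3289) ≈ 0.3797
After '1': P(biased) = 0.85·0.3797 / (0.85·0.3797 + 0.5·0.6203) ≈ 0.5099
After '0': P(biased) = 0.15·0.5099 / (0.15·0.5099 + 0.5·0.4901) ≈ 0.2379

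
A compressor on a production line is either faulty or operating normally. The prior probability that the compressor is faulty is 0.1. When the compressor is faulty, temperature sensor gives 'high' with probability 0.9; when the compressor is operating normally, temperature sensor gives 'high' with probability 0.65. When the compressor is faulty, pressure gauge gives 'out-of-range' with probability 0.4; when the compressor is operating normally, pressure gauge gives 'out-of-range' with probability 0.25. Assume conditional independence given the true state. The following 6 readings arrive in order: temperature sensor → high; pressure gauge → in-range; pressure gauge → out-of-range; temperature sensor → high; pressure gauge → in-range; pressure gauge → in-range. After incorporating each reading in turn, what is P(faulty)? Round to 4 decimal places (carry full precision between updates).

After temperature sensor='high': P(faulty) = 0.9·0.1000 / (0.9·0.1000 + 0.65·0.9000) ≈ 0.1333
After pressure gauge='in-range': P(faulty) = 0.6·0.1333 / (0.6·0.1333 + 0.75·0.8667) ≈ 0.1096
After pressure gauge='out-of-range': P(faulty) = 0.4·0.1096 / (0.4·0.1096 + 0.25·0.8904) ≈ 0.1645
After temperature sensor='high': P(faulty) = 0.9·0.1645 / (0.9·0.1645 + 0.65·0.8355) ≈ 0.2142
After pressure gauge='in-range': P(faulty) = 0.6·0.2142 / (0.6·0.2142 + 0.75·0.7858) ≈ 0.1791
After pressure gauge='in-range': P(faulty) = 0.6·0.1791 / (0.6·0.1791 + 0.75·0.8209) ≈ 0.1486

0.1486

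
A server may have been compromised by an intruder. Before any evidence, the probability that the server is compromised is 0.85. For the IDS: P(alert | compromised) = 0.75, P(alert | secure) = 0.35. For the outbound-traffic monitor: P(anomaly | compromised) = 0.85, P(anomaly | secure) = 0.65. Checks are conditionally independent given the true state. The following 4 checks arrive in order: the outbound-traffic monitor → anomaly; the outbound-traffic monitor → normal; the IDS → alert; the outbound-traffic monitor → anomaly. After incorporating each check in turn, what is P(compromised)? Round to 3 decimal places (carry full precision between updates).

0.899

Each posterior becomes the prior for the next update.
After the outbound-traffic monitor='anomaly': P(compromised) = 0.85·0.8500 / (0.85·0.8500 + 0.65·0.1500) ≈ 0.8811
After the outbound-traffic monitor='normal': P(compromised) = 0.15·0.8811 / (0.15·0.8811 + 0.35·0.1189) ≈ 0.7605
After the IDS='alert': P(compromised) = 0.75·0.7605 / (0.75·0.7605 + 0.35·0.2395) ≈ 0.8719
After the outbound-traffic monitor='anomaly': P(compromised) = 0.85·0.8719 / (0.85·0.8719 + 0.65·0.1281) ≈ 0.8990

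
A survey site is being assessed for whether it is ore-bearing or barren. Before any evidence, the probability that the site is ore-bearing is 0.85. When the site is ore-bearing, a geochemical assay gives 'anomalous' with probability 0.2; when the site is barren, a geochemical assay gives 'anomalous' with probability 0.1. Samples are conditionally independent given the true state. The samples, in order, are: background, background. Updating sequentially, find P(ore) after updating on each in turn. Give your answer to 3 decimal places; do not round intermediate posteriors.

After 'background': P(ore) = 0.8·0.8500 / (0.8·0.8500 + 0.9·0.1500) ≈ 0.8344
After 'background': P(ore) = 0.8·0.8344 / (0.8·0.8344 + 0.9·0.1656) ≈ 0.8174

0.817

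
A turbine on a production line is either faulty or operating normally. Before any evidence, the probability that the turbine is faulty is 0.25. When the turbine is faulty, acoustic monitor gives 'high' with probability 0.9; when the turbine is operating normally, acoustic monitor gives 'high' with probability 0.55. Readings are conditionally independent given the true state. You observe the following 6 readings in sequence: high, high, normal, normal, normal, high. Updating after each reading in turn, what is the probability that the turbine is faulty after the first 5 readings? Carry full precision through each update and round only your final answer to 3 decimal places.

After 'high': P(faulty) = 0.9·0.2500 / (0.9·0.2500 + 0.55·0.7500) ≈ 0.3529
After 'high': P(faulty) = 0.9·0.3529 / (0.9·0.3529 + 0.55·0.6471) ≈ 0.4716
After 'normal': P(faulty) = 0.1·0.4716 / (0.1·0.4716 + 0.45·0.5284) ≈ 0.1655
After 'normal': P(faulty) = 0.1·0.1655 / (0.1·0.1655 + 0.45·0.8345) ≈ 0.0422
After 'normal': P(faulty) = 0.1·0.0422 / (0.1·0.0422 + 0.45·0.9578) ≈ 0.0097

0.010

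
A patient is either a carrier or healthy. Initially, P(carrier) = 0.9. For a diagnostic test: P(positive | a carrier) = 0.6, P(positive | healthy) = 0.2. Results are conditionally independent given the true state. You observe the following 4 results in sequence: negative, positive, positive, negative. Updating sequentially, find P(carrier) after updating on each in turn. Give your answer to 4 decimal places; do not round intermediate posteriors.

0.9529

After 'negative': P(carrier) = 0.4·0.9000 / (0.4·0.9000 + 0.8·0.1000) ≈ 0.8182
After 'positive': P(carrier) = 0.6·0.8182 / (0.6·0.8182 + 0.2·0.1818) ≈ 0.9310
After 'positive': P(carrier) = 0.6·0.9310 / (0.6·0.9310 + 0.2·0.0690) ≈ 0.9759
After 'negative': P(carrier) = 0.4·0.9759 / (0.4·0.9759 + 0.8·0.0241) ≈ 0.9529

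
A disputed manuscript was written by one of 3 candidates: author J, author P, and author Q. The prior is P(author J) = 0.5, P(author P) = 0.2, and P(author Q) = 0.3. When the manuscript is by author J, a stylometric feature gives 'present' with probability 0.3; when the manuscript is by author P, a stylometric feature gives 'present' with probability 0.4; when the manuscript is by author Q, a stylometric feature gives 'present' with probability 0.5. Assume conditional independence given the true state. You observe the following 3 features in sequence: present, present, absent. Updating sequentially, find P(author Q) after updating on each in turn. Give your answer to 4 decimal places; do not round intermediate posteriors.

After 'present': normaliser = 0.3·0.5000 + 0.4·0.2000 + 0.5·0.3000; P(author J) ≈ 0.3947, P(author P) ≈ 0.2105, P(author Q) ≈ 0.3947
After 'present': normaliser = 0.3·0.3947 + 0.4·0.2105 + 0.5·0.3947; P(author J) ≈ 0.2961, P(author P) ≈ 0.2105, P(author Q) ≈ 0.4934
After 'absent': normaliser = 0.7·0.2961 + 0.6·0.2105 + 0.5·0.4934; P(author J) ≈ 0.3571, P(author P) ≈ 0.2177, P(author Q) ≈ 0.4252

0.4252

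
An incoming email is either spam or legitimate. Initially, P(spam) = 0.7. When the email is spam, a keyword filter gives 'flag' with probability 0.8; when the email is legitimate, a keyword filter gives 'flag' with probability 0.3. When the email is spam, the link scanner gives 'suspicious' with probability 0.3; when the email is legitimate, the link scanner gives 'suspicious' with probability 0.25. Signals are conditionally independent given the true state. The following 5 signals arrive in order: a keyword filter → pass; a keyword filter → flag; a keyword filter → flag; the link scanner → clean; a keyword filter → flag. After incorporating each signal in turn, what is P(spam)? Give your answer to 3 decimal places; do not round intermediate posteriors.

Apply Bayes' rule sequentially, carrying P(spam) forward.
After a keyword filter='pass': P(spam) = 0.2·0.7000 / (0.2·0.7000 + 0.7·0.3000) ≈ 0.4000
After a keyword filter='flag': P(spam) = 0.8·0.4000 / (0.8·0.4000 + 0.3·0.6000) ≈ 0.6400
After a keyword filter='flag': P(spam) = 0.8·0.6400 / (0.8·0.6400 + 0.3·0.3600) ≈ 0.8258
After the link scanner='clean': P(spam) = 0.7·0.8258 / (0.7·0.8258 + 0.75·0.1742) ≈ 0.8157
After a keyword filter='flag': P(spam) = 0.8·0.8157 / (0.8·0.8157 + 0.3·0.1843) ≈ 0.9219

0.922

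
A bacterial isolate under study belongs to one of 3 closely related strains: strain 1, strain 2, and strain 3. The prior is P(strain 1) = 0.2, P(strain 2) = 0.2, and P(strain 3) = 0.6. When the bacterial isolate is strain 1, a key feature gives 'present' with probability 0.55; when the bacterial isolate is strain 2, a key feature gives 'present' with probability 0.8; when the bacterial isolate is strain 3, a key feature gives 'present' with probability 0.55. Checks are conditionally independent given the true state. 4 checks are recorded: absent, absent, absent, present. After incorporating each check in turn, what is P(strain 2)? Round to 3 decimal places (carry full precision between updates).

After 'absent': normaliser = 0.45·0.2000 + 0.2·0.2000 + 0.45·0.6000; P(strain 1) ≈ 0.2250, P(strain 2) ≈ 0.1000, P(strain 3) ≈ 0.6750
After 'absent': normaliser = 0.45·0.2250 + 0.2·0.1000 + 0.45·0.6750; P(strain 1) ≈ 0.2382, P(strain 2) ≈ 0.0471, P(strain 3) ≈ 0.7147
After 'absent': normaliser = 0.45·0.2382 + 0.2·0.0471 + 0.45·0.7147; P(strain 1) ≈ 0.2446, P(strain 2) ≈ 0.0215, P(strain 3) ≈ 0.7339
After 'present': normaliser = 0.55·0.2446 + 0.8·0.0215 + 0.55·0.7339; P(strain 1) ≈ 0.2423, P(strain 2) ≈ 0.0309, P(strain 3) ≈ 0.7268

0.031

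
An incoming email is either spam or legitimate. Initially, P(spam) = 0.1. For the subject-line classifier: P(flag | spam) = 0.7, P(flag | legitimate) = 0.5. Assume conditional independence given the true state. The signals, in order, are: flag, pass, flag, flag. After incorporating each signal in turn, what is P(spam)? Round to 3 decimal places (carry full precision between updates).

After 'flag': P(spam) = 0.7·0.1000 / (0.7·0.1000 + 0.5·0.9000) ≈ 0.1346
After 'pass': P(spam) = 0.3·0.1346 / (0.3·0.1346 + 0.5·0.8654) ≈ 0.0854
After 'flag': P(spam) = 0.7·0.0854 / (0.7·0.0854 + 0.5·0.9146) ≈ 0.1156
After 'flag': P(spam) = 0.7·0.1156 / (0.7·0.1156 + 0.5·0.8844) ≈ 0.1546

0.155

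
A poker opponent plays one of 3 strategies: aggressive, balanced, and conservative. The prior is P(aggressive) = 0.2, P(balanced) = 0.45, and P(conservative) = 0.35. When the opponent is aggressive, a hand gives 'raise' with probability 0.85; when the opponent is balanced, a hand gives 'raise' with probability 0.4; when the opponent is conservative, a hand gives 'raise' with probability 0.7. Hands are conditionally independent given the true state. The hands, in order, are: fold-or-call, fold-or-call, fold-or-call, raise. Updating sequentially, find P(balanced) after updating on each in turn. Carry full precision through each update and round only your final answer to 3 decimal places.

After 'fold-or-call': normaliser = 0.15·0.2000 + 0.6·0.4500 + 0.3·0.3500; P(aggressive) ≈ 0.0741, P(balanced) ≈ 0.6667, P(conservative) ≈ 0.2593
After 'fold-or-call': normaliser = 0.15·0.0741 + 0.6·0.6667 + 0.3·0.2593; P(aggressive) ≈ 0.0227, P(balanced) ≈ 0.8182, P(conservative) ≈ 0.1591
After 'fold-or-call': normaliser = 0.15·0.0227 + 0.6·0.8182 + 0.3·0.1591; P(aggressive) ≈ 0.0063, P(balanced) ≈ 0.9057, P(conservative) ≈ 0.0881
After 'raise': normaliser = 0.85·0.0063 + 0.4·0.9057 + 0.7·0.0881; P(aggressive) ≈ 0.0125, P(balanced) ≈ 0.8440, P(conservative) ≈ 0.1436

0.844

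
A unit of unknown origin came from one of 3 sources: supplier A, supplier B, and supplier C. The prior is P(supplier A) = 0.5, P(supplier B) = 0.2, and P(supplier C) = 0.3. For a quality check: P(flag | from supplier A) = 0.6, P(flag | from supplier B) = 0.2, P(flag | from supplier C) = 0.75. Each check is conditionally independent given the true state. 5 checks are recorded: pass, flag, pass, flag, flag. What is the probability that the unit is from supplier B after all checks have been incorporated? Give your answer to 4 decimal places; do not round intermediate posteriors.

After 'pass': normaliser = 0.4·0.5000 + 0.8·0.2000 + 0.25·0.3000; P(supplier A) ≈ 0.4598, P(supplier B) ≈ 0.3678, P(supplier C) ≈ 0.1724
After 'flag': normaliser = 0.6·0.4598 + 0.2·0.3678 + 0.75·0.1724; P(supplier A) ≈ 0.5762, P(supplier B) ≈ 0.1537, P(supplier C) ≈ 0.2701
After 'pass': normaliser = 0.4·0.5762 + 0.8·0.1537 + 0.25·0.2701; P(supplier A) ≈ 0.5476, P(supplier B) ≈ 0.2920, P(supplier C) ≈ 0.1604
After 'flag': normaliser = 0.6·0.5476 + 0.2·0.2920 + 0.75·0.1604; P(supplier A) ≈ 0.6477, P(supplier B) ≈ 0.1151, P(supplier C) ≈ 0.2372
After 'flag': normaliser = 0.6·0.6477 + 0.2·0.1151 + 0.75·0.2372; P(supplier A) ≈ 0.6592, P(supplier B) ≈ 0.0391, P(supplier C) ≈ 0.3018

0.0391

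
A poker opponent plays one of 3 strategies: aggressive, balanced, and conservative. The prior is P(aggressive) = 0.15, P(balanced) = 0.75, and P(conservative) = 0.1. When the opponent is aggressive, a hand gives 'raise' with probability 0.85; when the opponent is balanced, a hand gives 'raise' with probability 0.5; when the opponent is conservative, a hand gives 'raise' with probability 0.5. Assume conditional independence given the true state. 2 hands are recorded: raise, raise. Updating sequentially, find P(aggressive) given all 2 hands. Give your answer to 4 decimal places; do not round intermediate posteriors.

Apply Bayes' rule sequentially, carrying P(aggressive) forward.
After 'raise': normaliser = 0.85·0.1500 + 0.5·0.7500 + 0.5·0.1000; P(aggressive) ≈ 0.2308, P(balanced) ≈ 0.6787, P(conservative) ≈ 0.0905
After 'raise': normaliser = 0.85·0.2308 + 0.5·0.6787 + 0.5·0.0905; P(aggressive) ≈ 0.3377, P(balanced) ≈ 0.5843, P(conservative) ≈ 0.0779

0.3377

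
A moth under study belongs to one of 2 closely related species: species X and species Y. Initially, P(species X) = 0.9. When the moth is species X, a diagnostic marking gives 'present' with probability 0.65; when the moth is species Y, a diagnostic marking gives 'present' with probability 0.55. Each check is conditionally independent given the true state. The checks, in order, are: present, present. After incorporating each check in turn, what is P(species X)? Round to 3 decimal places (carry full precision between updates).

0.926

After 'present': P(species X) = 0.65·0.9000 / (0.65·0.9000 + 0.55·0.1000) ≈ 0.9141
After 'present': P(species X) = 0.65·0.9141 / (0.65·0.9141 + 0.55·0.0859) ≈ 0.9263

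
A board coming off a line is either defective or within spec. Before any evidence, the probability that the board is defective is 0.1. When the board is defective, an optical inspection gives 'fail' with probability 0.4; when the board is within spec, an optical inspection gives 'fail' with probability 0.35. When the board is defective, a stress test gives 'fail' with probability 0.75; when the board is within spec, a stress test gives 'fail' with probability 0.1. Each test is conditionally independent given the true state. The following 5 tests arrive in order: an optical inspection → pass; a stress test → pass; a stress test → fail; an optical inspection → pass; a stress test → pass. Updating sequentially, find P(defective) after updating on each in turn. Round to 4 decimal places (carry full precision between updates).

Each posterior becomes the prior for the next update.
After an optical inspection='pass': P(defective) = 0.6·0.1000 / (0.6·0.1000 + 0.65·0.9000) ≈ 0.0930
After a stress test='pass': P(defective) = 0.25·0.0930 / (0.25·0.0930 + 0.9·0.9070) ≈ 0.0277
After a stress test='fail': P(defective) = 0.75·0.0277 / (0.75·0.0277 + 0.1·0.9723) ≈ 0.1761
After an optical inspection='pass': P(defective) = 0.6·0.1761 / (0.6·0.1761 + 0.65·0.8239) ≈ 0.1647
After a stress test='pass': P(defective) = 0.25·0.1647 / (0.25·0.1647 + 0.9·0.8353) ≈ 0.0519

0.0519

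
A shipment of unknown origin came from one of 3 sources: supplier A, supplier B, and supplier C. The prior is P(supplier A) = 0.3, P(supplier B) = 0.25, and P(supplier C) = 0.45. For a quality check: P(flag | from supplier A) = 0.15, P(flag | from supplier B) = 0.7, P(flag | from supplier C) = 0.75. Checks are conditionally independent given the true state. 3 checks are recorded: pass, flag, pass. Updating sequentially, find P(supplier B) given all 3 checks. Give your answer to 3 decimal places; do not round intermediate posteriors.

After 'pass': normaliser = 0.85·0.3000 + 0.3·0.2500 + 0.25·0.4500; P(supplier A) ≈ 0.5763, P(supplier B) ≈ 0.1695, P(supplier C) ≈ 0.2542
After 'flag': normaliser = 0.15·0.5763 + 0.7·0.1695 + 0.75·0.2542; P(supplier A) ≈ 0.2184, P(supplier B) ≈ 0.2998, P(supplier C) ≈ 0.4818
After 'pass': normaliser = 0.85·0.2184 + 0.3·0.2998 + 0.25·0.4818; P(supplier A) ≈ 0.4688, P(supplier B) ≈ 0.2271, P(supplier C) ≈ 0.3041

0.227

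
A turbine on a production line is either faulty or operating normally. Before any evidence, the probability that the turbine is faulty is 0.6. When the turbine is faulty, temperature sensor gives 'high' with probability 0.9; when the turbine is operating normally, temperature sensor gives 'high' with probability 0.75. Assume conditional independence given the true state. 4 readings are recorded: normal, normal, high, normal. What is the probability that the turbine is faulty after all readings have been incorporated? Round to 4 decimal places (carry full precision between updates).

0.1033

Apply Bayes' rule sequentially, carrying P(faulty) forward.
After 'normal': P(faulty) = 0.1·0.6000 / (0.1·0.6000 + 0.25·0.4000) ≈ 0.3750
After 'normal': P(faulty) = 0.1·0.3750 / (0.1·0.3750 + 0.25·0.6250) ≈ 0.1935
After 'high': P(faulty) = 0.9·0.1935 / (0.9·0.1935 + 0.75·0.8065) ≈ 0.2236
After 'normal': P(faulty) = 0.1·0.2236 / (0.1·0.2236 + 0.25·0.7764) ≈ 0.1033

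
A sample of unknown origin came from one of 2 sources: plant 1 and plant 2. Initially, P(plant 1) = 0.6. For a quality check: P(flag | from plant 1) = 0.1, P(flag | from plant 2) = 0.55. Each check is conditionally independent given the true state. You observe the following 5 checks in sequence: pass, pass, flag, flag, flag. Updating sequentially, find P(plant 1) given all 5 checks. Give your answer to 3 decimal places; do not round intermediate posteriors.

After 'pass': P(plant 1) = 0.9·0.6000 / (0.9·0.6000 + 0.45·0.4000) ≈ 0.7500
After 'pass': P(plant 1) = 0.9·0.7500 / (0.9·0.7500 + 0.45·0.2500) ≈ 0.8571
After 'flag': P(plant 1) = 0.1·0.8571 / (0.1·0.8571 + 0.55·0.1429) ≈ 0.5217
After 'flag': P(plant 1) = 0.1·0.5217 / (0.1·0.5217 + 0.55·0.4783) ≈ 0.1655
After 'flag': P(plant 1) = 0.1·0.1655 / (0.1·0.1655 + 0.55·0.8345) ≈ 0.0348

0.035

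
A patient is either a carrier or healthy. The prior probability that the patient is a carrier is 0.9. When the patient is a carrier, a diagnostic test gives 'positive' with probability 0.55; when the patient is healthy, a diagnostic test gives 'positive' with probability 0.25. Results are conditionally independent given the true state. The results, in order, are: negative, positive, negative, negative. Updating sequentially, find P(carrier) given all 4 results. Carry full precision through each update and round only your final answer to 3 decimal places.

Each posterior becomes the prior for the next update.
After 'negative': P(carrier) = 0.45·0.9000 / (0.45·0.9000 + 0.75·0.1000) ≈ 0.8438
After 'positive': P(carrier) = 0.55·0.8438 / (0.55·0.8438 + 0.25·0.1562) ≈ 0.9224
After 'negative': P(carrier) = 0.45·0.9224 / (0.45·0.9224 + 0.75·0.0776) ≈ 0.8770
After 'negative': P(carrier) = 0.45·0.8770 / (0.45·0.8770 + 0.75·0.1230) ≈ 0.8105

0.810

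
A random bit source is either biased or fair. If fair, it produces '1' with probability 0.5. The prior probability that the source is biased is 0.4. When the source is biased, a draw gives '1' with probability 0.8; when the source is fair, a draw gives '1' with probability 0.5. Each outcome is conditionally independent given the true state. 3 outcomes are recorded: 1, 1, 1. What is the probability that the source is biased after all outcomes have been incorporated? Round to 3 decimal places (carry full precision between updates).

0.732

Each posterior becomes the prior for the next update.
After '1': P(biased) = 0.8·0.4000 / (0.8·0.4000 + 0.5·0.6000) ≈ 0.5161
After '1': P(biased) = 0.8·0.5161 / (0.8·0.5161 + 0.5·0.4839) ≈ 0.6305
After '1': P(biased) = 0.8·0.6305 / (0.8·0.6305 + 0.5·0.3695) ≈ 0.7320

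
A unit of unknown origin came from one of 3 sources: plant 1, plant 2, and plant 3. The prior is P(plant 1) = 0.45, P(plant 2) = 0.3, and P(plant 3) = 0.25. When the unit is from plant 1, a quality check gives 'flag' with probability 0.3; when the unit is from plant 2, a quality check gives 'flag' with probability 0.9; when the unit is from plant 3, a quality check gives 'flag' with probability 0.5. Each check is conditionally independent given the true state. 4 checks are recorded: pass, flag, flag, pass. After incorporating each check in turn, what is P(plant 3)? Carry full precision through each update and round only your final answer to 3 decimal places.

0.412

Each posterior becomes the prior for the next update.
After 'pass': normaliser = 0.7·0.4500 + 0.1·0.3000 + 0.5·0.2500; P(plant 1) ≈ 0.6702, P(plant 2) ≈ 0.0638, P(plant 3) ≈ 0.2660
After 'flag': normaliser = 0.3·0.6702 + 0.9·0.0638 + 0.5·0.2660; P(plant 1) ≈ 0.5136, P(plant 2) ≈ 0.1467, P(plant 3) ≈ 0.3397
After 'flag': normaliser = 0.3·0.5136 + 0.9·0.1467 + 0.5·0.3397; P(plant 1) ≈ 0.3379, P(plant 2) ≈ 0.2896, P(plant 3) ≈ 0.3725
After 'pass': normaliser = 0.7·0.3379 + 0.1·0.2896 + 0.5·0.3725; P(plant 1) ≈ 0.5236, P(plant 2) ≈ 0.0641, P(plant 3) ≈ 0.4123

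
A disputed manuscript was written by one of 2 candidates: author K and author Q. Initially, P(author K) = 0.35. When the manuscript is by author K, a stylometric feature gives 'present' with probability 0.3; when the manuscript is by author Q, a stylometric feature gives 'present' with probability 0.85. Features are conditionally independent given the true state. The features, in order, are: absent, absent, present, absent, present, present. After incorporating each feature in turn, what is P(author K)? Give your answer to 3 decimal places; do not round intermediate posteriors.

After 'absent': P(author K) = 0.7·0.3500 / (0.7·0.3500 + 0.15·0.6500) ≈ 0.7153
After 'absent': P(author K) = 0.7·0.7153 / (0.7·0.7153 + 0.15·0.2847) ≈ 0.9214
After 'present': P(author K) = 0.3·0.9214 / (0.3·0.9214 + 0.85·0.0786) ≈ 0.8054
After 'absent': P(author K) = 0.7·0.8054 / (0.7·0.8054 + 0.15·0.1946) ≈ 0.9508
After 'present': P(author K) = 0.3·0.9508 / (0.3·0.9508 + 0.85·0.0492) ≈ 0.8721
After 'present': P(author K) = 0.3·0.8721 / (0.3·0.8721 + 0.85·0.1279) ≈ 0.7064

0.706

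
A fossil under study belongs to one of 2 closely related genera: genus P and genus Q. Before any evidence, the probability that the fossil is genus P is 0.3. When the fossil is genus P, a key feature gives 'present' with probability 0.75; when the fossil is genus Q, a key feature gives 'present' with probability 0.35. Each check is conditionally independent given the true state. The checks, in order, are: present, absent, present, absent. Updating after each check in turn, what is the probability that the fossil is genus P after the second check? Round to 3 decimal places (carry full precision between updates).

0.261

Each posterior becomes the prior for the next update.
After 'present': P(genus P) = 0.75·0.3000 / (0.75·0.3000 + 0.35·0.7000) ≈ 0.4787
After 'absent': P(genus P) = 0.25·0.4787 / (0.25·0.4787 + 0.65·0.5213) ≈ 0.2610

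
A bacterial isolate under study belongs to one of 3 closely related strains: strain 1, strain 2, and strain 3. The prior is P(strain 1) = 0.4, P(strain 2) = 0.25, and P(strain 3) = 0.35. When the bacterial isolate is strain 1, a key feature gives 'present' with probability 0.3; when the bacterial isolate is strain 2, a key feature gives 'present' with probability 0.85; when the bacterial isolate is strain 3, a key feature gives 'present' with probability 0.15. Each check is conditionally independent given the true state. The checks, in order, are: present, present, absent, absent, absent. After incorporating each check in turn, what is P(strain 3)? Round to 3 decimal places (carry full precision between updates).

After 'present': normaliser = 0.3·0.4000 + 0.85·0.2500 + 0.15·0.3500; P(strain 1) ≈ 0.3117, P(strain 2) ≈ 0.5519, P(strain 3) ≈ 0.1364
After 'present': normaliser = 0.3·0.3117 + 0.85·0.5519 + 0.15·0.1364; P(strain 1) ≈ 0.1604, P(strain 2) ≈ 0.8046, P(strain 3) ≈ 0.0351
After 'absent': normaliser = 0.7·0.1604 + 0.15·0.8046 + 0.85·0.0351; P(strain 1) ≈ 0.4272, P(strain 2) ≈ 0.4593, P(strain 3) ≈ 0.1135
After 'absent': normaliser = 0.7·0.4272 + 0.15·0.4593 + 0.85·0.1135; P(strain 1) ≈ 0.6439, P(strain 2) ≈ 0.1484, P(strain 3) ≈ 0.2077
After 'absent': normaliser = 0.7·0.6439 + 0.15·0.1484 + 0.85·0.2077; P(strain 1) ≈ 0.6939, P(strain 2) ≈ 0.0343, P(strain 3) ≈ 0.2718

0.272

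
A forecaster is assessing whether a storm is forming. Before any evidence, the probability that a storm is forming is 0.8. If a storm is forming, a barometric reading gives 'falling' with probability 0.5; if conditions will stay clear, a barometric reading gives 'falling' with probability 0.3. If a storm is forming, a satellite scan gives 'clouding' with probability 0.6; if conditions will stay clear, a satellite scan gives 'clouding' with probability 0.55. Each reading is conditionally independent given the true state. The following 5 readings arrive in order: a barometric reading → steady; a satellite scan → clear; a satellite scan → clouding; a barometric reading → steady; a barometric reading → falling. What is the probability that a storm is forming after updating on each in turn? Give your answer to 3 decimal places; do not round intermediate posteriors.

Apply Bayes' rule sequentially, carrying P(storm) forward.
After a barometric reading='steady': P(storm) = 0.5·0.8000 / (0.5·0.8000 + 0.7·0.2000) ≈ 0.7407
After a satellite scan='clear': P(storm) = 0.4·0.7407 / (0.4·0.7407 + 0.45·0.2593) ≈ 0.7175
After a satellite scan='clouding': P(storm) = 0.6·0.7175 / (0.6·0.7175 + 0.55·0.2825) ≈ 0.7348
After a barometric reading='steady': P(storm) = 0.5·0.7348 / (0.5·0.7348 + 0.7·0.2652) ≈ 0.6643
After a barometric reading='falling': P(storm) = 0.5·0.6643 / (0.5·0.6643 + 0.3·0.3357) ≈ 0.7673

0.767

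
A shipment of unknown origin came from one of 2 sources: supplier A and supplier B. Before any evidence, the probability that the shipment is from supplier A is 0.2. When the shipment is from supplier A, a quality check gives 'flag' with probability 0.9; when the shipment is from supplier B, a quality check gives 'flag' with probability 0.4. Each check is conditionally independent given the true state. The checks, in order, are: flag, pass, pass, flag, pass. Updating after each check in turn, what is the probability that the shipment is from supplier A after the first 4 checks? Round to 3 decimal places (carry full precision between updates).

0.034

Each posterior becomes the prior for the next update.
After 'flag': P(supplier A) = 0.9·0.2000 / (0.9·0.2000 + 0.4·0.8000) ≈ 0.3600
After 'pass': P(supplier A) = 0.1·0.3600 / (0.1·0.3600 + 0.6·0.6400) ≈ 0.0857
After 'pass': P(supplier A) = 0.1·0.0857 / (0.1·0.0857 + 0.6·0.9143) ≈ 0.0154
After 'flag': P(supplier A) = 0.9·0.0154 / (0.9·0.0154 + 0.4·0.9846) ≈ 0.0340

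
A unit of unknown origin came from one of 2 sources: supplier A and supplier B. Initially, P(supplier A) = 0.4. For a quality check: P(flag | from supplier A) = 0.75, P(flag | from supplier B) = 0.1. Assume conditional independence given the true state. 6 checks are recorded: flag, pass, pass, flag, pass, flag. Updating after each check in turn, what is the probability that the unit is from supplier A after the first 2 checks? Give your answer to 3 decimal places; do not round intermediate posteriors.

After 'flag': P(supplier A) = 0.75·0.4000 / (0.75·0.4000 + 0.1·0.6000) ≈ 0.8333
After 'pass': P(supplier A) = 0.25·0.8333 / (0.25·0.8333 + 0.9·0.1667) ≈ 0.5814

0.581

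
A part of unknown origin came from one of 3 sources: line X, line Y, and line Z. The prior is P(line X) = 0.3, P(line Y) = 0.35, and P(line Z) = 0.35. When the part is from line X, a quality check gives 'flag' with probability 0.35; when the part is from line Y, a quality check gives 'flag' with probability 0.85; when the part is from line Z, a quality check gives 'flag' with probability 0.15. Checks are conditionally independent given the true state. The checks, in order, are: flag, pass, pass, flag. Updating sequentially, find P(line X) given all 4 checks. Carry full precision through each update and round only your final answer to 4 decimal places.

After 'flag': normaliser = 0.35·0.3000 + 0.85·0.3500 + 0.15·0.3500; P(line X) ≈ 0.2308, P(line Y) ≈ 0.6538, P(line Z) ≈ 0.1154
After 'pass': normaliser = 0.65·0.2308 + 0.15·0.6538 + 0.85·0.1154; P(line X) ≈ 0.4333, P(line Y) ≈ 0.2833, P(line Z) ≈ 0.2833
After 'pass': normaliser = 0.65·0.4333 + 0.15·0.2833 + 0.85·0.2833; P(line X) ≈ 0.4985, P(line Y) ≈ 0.0752, P(line Z) ≈ 0.4263
After 'flag': normaliser = 0.35·0.4985 + 0.85·0.0752 + 0.15·0.4263; P(line X) ≈ 0.5771, P(line Y) ≈ 0.2115, P(line Z) ≈ 0.2115

0.5771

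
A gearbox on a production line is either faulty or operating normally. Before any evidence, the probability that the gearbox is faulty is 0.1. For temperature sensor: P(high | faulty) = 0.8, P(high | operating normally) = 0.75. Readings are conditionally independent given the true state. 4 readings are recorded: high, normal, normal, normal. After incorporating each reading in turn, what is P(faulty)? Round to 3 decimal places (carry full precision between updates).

After 'high': P(faulty) = 0.8·0.1000 / (0.8·0.1000 + 0.75·0.9000) ≈ 0.1060
After 'normal': P(faulty) = 0.2·0.1060 / (0.2·0.1060 + 0.25·0.8940) ≈ 0.0866
After 'normal': P(faulty) = 0.2·0.0866 / (0.2·0.0866 + 0.25·0.9134) ≈ 0.0705
After 'normal': P(faulty) = 0.2·0.0705 / (0.2·0.0705 + 0.25·0.9295) ≈ 0.0572

0.057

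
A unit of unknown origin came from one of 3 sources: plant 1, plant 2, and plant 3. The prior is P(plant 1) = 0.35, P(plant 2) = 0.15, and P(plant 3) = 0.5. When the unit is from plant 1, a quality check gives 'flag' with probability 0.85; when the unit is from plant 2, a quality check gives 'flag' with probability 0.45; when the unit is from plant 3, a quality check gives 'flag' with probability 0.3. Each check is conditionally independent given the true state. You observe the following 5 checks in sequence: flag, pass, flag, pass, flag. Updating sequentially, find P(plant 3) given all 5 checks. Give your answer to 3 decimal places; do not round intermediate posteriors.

Each posterior becomes the prior for the next update.
After 'flag': normaliser = 0.85·0.3500 + 0.45·0.1500 + 0.3·0.5000; P(plant 1) ≈ 0.5777, P(plant 2) ≈ 0.1311, P(plant 3) ≈ 0.2913
After 'pass': normaliser = 0.15·0.5777 + 0.55·0.1311 + 0.7·0.2913; P(plant 1) ≈ 0.2390, P(plant 2) ≈ 0.1988, P(plant 3) ≈ 0.5622
After 'flag': normaliser = 0.85·0.2390 + 0.45·0.1988 + 0.3·0.5622; P(plant 1) ≈ 0.4404, P(plant 2) ≈ 0.1939, P(plant 3) ≈ 0.3657
After 'pass': normaliser = 0.15·0.4404 + 0.55·0.1939 + 0.7·0.3657; P(plant 1) ≈ 0.1541, P(plant 2) ≈ 0.2488, P(plant 3) ≈ 0.5971
After 'flag': normaliser = 0.85·0.1541 + 0.45·0.2488 + 0.3·0.5971; P(plant 1) ≈ 0.3103, P(plant 2) ≈ 0.2653, P(plant 3) ≈ 0.4244

0.424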